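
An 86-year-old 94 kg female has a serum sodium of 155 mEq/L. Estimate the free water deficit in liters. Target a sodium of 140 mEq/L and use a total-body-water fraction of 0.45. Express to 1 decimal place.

4.5 L

TBW = 0.45 · 94 = 42.3 L
Free water deficit = TBW · (Na/140 − 1)
= 42.3 · (155/140 − 1)
= 42.3 · 0.1071
= 4.53 L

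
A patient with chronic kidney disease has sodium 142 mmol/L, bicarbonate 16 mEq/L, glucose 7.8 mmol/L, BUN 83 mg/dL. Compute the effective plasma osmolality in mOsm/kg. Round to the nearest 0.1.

Effective osmolality excludes urea (freely permeant across cell membranes):
2·Na + glucose
= 2·142 + 7.8
= 284 + 7.8
= 291.8 mOsm/kg

291.8 mOsm/kg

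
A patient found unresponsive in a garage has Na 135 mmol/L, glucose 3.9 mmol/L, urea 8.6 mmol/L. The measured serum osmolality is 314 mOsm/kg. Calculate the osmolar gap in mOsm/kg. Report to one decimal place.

Calculated osmolality = 2·Na + glucose + urea
= 2·135 + 3.9 + 8.6
= 270 + 3.90 + 8.60
= 282.5 mOsm/kg ≈ 282.5 mOsm/kg
Osmolar gap = measured − calculated = 314 − 282.5 = 31.5 mOsm/kg

31.5 mOsm/kg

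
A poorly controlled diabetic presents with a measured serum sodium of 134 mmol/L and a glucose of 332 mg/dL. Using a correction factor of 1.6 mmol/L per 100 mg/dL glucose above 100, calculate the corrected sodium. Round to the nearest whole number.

Corrected Na = measured Na + 1.6 · (glucose − 100)/100
= 134 + 1.6 · (332 − 100)/100
= 134 + 3.7
= 137.7 mmol/L

138 mmol/L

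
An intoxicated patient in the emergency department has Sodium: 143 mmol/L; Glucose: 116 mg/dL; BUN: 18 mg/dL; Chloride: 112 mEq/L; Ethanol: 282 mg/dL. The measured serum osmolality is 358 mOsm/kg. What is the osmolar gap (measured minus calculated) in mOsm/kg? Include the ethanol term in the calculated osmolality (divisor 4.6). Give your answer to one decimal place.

-2.2 mOsm/kg

Calculated osmolality = 2·Na + glucose/18 + BUN/2.8 + ethanol/4.6
= 2·143 + 116/18 + 18/2.8 + 282/4.6
= 286 + 6.44 + 6.43 + 61.30
= 360.17 mOsm/kg ≈ 360.2 mOsm/kg
Osmolar gap = measured − calculated = 358 − 360.2 = -2.2 mOsm/kg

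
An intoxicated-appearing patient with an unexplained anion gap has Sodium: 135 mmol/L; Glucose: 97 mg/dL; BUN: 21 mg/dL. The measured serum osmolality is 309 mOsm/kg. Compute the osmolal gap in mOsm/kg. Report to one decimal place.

Calculated osmolality = 2·Na + glucose/18 + BUN/2.8
= 2·135 + 97/18 + 21/2.8
= 270 + 5.39 + 7.50
= 282.89 mOsm/kg ≈ 282.9 mOsm/kg
Osmolar gap = measured − calculated = 309 − 282.9 = 26.1 mOsm/kg

26.1 mOsm/kg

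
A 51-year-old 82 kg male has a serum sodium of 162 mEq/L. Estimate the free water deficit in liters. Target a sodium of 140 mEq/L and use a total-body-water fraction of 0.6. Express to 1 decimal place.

7.7 L

TBW = 0.6 · 82 = 49.2 L
Free water deficit = TBW · (Na/140 − 1)
= 49.2 · (162/140 − 1)
= 49.2 · 0.1571
= 7.73 L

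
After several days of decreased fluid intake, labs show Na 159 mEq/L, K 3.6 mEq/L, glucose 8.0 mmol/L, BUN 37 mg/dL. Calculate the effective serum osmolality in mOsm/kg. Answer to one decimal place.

326.0 mOsm/kg

Effective osmolality excludes urea (freely permeant across cell membranes):
2·Na + glucose
= 2·159 + 8
= 318 + 8
= 326 mOsm/kg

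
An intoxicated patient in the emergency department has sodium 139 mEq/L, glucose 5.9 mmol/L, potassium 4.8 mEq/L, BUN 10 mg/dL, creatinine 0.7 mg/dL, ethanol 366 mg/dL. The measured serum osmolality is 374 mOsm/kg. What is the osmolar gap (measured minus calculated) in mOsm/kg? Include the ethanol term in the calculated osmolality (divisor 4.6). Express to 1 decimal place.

Calculated osmolality = 2·Na + glucose + BUN/2.8 + ethanol/4.6
= 2·139 + 5.9 + 10/2.8 + 366/4.6
= 278 + 5.90 + 3.57 + 79.57
= 367.04 mOsm/kg ≈ 367.0 mOsm/kg
Osmolar gap = measured − calculated = 374 − 367.0 = 7.0 mOsm/kg

7.0 mOsm/kg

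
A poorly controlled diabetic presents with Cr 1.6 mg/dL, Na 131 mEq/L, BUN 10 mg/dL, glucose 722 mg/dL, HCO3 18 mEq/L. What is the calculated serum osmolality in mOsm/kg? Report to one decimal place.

Calculated osmolality = 2·Na + glucose/18 + BUN/2.8
= 2·131 + 722/18 + 10/2.8
= 262 + 40.11 + 3.57
= 305.68 mOsm/kg

305.7 mOsm/kg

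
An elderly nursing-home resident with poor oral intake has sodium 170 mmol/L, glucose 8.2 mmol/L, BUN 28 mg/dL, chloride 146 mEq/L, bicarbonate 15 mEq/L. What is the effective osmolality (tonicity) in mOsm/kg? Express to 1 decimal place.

Effective osmolality excludes urea (freely permeant across cell membranes):
2·Na + glucose
= 2·170 + 8.2
= 340 + 8.2
= 348.2 mOsm/kg

348.2 mOsm/kg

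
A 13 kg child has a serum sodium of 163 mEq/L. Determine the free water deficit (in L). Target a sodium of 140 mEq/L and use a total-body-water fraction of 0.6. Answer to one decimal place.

TBW = 0.6 · 13 = 7.8 L
Free water deficit = TBW · (Na/140 − 1)
= 7.8 · (163/140 − 1)
= 7.8 · 0.1643
= 1.28 L

1.3 L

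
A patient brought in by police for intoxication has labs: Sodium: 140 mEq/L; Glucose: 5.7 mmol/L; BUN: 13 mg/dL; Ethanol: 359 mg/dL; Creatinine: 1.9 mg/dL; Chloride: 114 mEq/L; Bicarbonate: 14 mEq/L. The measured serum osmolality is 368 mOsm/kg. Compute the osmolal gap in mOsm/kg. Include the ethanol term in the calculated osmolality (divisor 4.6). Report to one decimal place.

-0.4 mOsm/kg

Calculated osmolality = 2·Na + glucose + BUN/2.8 + ethanol/4.6
= 2·140 + 5.7 + 13/2.8 + 359/4.6
= 280 + 5.70 + 4.64 + 78.04
= 368.38 mOsm/kg ≈ 368.4 mOsm/kg
Osmolar gap = measured − calculated = 368 − 368.4 = -0.4 mOsm/kg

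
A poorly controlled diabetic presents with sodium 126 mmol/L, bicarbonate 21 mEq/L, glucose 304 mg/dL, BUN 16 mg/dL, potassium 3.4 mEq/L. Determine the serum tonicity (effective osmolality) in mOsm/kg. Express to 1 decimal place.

268.9 mOsm/kg

Effective osmolality excludes urea (freely permeant across cell membranes):
2·Na + glucose/18
= 2·126 + 304/18
= 252 + 16.89
= 268.89 mOsm/kg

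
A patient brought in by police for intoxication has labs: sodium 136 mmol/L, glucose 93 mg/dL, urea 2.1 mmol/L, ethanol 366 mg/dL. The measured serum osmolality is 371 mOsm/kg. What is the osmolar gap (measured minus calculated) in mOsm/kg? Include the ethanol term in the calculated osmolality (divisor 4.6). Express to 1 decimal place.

12.2 mOsm/kg

Calculated osmolality = 2·Na + glucose/18 + urea + ethanol/4.6
= 2·136 + 93/18 + 2.1 + 366/4.6
= 272 + 5.17 + 2.10 + 79.57
= 358.84 mOsm/kg ≈ 358.8 mOsm/kg
Osmolar gap = measured − calculated = 371 − 358.8 = 12.2 mOsm/kg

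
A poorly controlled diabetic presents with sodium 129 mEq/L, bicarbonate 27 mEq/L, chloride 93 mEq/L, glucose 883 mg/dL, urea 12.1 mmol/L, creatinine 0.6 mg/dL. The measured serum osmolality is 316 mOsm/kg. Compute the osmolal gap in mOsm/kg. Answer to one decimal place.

Calculated osmolality = 2·Na + glucose/18 + urea
= 2·129 + 883/18 + 12.1
= 258 + 49.06 + 12.10
= 319.16 mOsm/kg ≈ 319.2 mOsm/kg
Osmolar gap = measured − calculated = 316 − 319.2 = -3.2 mOsm/kg

-3.2 mOsm/kg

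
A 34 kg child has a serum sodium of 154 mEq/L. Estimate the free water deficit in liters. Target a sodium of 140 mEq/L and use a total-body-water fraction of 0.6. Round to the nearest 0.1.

2.0 L

TBW = 0.6 · 34 = 20.4 L
Free water deficit = TBW · (Na/140 − 1)
= 20.4 · (154/140 − 1)
= 20.4 · 0.1
= 2.04 L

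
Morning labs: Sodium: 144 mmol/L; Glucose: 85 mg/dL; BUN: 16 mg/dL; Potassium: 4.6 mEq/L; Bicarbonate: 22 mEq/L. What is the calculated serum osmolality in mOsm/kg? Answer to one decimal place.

Calculated osmolality = 2·Na + glucose/18 + BUN/2.8
= 2·144 + 85/18 + 16/2.8
= 288 + 4.72 + 5.71
= 298.43 mOsm/kg

298.4 mOsm/kg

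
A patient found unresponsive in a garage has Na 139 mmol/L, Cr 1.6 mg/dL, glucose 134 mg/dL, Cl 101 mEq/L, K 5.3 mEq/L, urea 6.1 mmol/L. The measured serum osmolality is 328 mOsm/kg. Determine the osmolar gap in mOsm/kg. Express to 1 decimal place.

36.5 mOsm/kg

Calculated osmolality = 2·Na + glucose/18 + urea
= 2·139 + 134/18 + 6.1
= 278 + 7.44 + 6.10
= 291.54 mOsm/kg ≈ 291.5 mOsm/kg
Osmolar gap = measured − calculated = 328 − 291.5 = 36.5 mOsm/kg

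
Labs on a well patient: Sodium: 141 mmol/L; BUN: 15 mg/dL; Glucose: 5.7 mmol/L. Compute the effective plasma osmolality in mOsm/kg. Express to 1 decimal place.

287.7 mOsm/kg

Effective osmolality excludes urea (freely permeant across cell membranes):
2·Na + glucose
= 2·141 + 5.7
= 282 + 5.7
= 287.7 mOsm/kg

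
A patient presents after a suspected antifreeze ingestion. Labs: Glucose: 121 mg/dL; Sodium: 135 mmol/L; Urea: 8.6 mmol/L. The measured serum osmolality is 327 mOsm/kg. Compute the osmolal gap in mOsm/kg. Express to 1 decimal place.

Calculated osmolality = 2·Na + glucose/18 + urea
= 2·135 + 121/18 + 8.6
= 270 + 6.72 + 8.60
= 285.32 mOsm/kg ≈ 285.3 mOsm/kg
Osmolar gap = measured − calculated = 327 − 285.3 = 41.7 mOsm/kg

41.7 mOsm/kg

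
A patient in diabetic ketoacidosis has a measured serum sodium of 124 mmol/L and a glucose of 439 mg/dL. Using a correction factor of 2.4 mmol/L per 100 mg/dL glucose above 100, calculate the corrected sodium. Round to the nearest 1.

Corrected Na = measured Na + 2.4 · (glucose − 100)/100
= 124 + 2.4 · (439 − 100)/100
= 124 + 8.1
= 132.1 mmol/L

132 mmol/L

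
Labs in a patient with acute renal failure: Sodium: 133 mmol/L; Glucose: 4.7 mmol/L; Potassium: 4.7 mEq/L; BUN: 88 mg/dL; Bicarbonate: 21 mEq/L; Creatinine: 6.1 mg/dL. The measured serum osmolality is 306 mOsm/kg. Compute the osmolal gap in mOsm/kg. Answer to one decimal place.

3.9 mOsm/kg

Calculated osmolality = 2·Na + glucose + BUN/2.8
= 2·133 + 4.7 + 88/2.8
= 266 + 4.70 + 31.43
= 302.13 mOsm/kg ≈ 302.1 mOsm/kg
Osmolar gap = measured − calculated = 306 − 302.1 = 3.9 mOsm/kg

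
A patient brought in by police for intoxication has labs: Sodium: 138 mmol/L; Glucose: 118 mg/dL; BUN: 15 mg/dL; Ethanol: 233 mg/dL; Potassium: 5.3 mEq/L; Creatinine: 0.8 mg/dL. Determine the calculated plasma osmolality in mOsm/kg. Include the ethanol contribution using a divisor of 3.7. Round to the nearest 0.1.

350.9 mOsm/kg

Calculated osmolality = 2·Na + glucose/18 + BUN/2.8 + ethanol/3.7
= 2·138 + 118/18 + 15/2.8 + 233/3.7
= 276 + 6.56 + 5.36 + 62.97
= 350.89 mOsm/kg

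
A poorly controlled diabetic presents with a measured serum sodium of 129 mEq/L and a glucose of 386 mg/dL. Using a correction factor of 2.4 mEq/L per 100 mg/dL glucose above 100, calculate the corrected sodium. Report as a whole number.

Corrected Na = measured Na + 2.4 · (glucose − 100)/100
= 129 + 2.4 · (386 − 100)/100
= 129 + 6.9
= 135.9 mEq/L

136 mEq/L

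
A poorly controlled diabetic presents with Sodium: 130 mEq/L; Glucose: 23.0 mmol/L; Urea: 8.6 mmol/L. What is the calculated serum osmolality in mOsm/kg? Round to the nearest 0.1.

Calculated osmolality = 2·Na + glucose + urea
= 2·130 + 23 + 8.6
= 260 + 23 + 8.60
= 291.6 mOsm/kg

291.6 mOsm/kg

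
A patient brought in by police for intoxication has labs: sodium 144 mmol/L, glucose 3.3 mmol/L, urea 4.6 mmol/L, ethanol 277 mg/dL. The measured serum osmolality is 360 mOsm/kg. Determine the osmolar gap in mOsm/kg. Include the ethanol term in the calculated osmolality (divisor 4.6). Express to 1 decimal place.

3.9 mOsm/kg

Calculated osmolality = 2·Na + glucose + urea + ethanol/4.6
= 2·144 + 3.3 + 4.6 + 277/4.6
= 288 + 3.30 + 4.60 + 60.22
= 356.12 mOsm/kg ≈ 356.1 mOsm/kg
Osmolar gap = measured − calculated = 360 − 356.1 = 3.9 mOsm/kg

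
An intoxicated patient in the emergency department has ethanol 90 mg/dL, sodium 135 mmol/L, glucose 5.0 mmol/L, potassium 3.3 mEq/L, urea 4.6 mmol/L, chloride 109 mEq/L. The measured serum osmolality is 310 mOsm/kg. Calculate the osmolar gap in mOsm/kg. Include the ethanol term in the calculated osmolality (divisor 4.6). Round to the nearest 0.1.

10.8 mOsm/kg

Calculated osmolality = 2·Na + glucose + urea + ethanol/4.6
= 2·135 + 5 + 4.6 + 90/4.6
= 270 + 5 + 4.60 + 19.57
= 299.17 mOsm/kg ≈ 299.2 mOsm/kg
Osmolar gap = measured − calculated = 310 − 299.2 = 10.8 mOsm/kg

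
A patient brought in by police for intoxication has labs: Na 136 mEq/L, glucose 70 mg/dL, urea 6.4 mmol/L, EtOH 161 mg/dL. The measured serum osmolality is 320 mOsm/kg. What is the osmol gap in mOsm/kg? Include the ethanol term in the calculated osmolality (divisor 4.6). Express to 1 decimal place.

Calculated osmolality = 2·Na + glucose/18 + urea + ethanol/4.6
= 2·136 + 70/18 + 6.4 + 161/4.6
= 272 + 3.89 + 6.40 + 35
= 317.29 mOsm/kg ≈ 317.3 mOsm/kg
Osmolar gap = measured − calculated = 320 − 317.3 = 2.7 mOsm/kg

2.7 mOsm/kg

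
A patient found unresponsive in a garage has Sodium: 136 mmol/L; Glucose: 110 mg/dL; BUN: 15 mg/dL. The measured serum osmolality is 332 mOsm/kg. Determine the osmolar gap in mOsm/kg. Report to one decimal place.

48.5 mOsm/kg

Calculated osmolality = 2·Na + glucose/18 + BUN/2.8
= 2·136 + 110/18 + 15/2.8
= 272 + 6.11 + 5.36
= 283.47 mOsm/kg ≈ 283.5 mOsm/kg
Osmolar gap = measured − calculated = 332 − 283.5 = 48.5 mOsm/kg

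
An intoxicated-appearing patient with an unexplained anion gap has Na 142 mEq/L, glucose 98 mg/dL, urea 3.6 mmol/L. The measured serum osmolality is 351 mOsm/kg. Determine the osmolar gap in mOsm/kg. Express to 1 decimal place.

58.0 mOsm/kg

Calculated osmolality = 2·Na + glucose/18 + urea
= 2·142 + 98/18 + 3.6
= 284 + 5.44 + 3.60
= 293.04 mOsm/kg ≈ 293.0 mOsm/kg
Osmolar gap = measured − calculated = 351 − 293.0 = 58.0 mOsm/kg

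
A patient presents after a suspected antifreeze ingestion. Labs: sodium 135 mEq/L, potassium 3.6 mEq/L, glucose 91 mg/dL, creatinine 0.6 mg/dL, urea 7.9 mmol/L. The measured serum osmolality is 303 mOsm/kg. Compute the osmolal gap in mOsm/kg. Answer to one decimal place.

Calculated osmolality = 2·Na + glucose/18 + urea
= 2·135 + 91/18 + 7.9
= 270 + 5.06 + 7.90
= 282.96 mOsm/kg ≈ 283.0 mOsm/kg
Osmolar gap = measured − calculated = 303 − 283.0 = 20.0 mOsm/kg

20.0 mOsm/kg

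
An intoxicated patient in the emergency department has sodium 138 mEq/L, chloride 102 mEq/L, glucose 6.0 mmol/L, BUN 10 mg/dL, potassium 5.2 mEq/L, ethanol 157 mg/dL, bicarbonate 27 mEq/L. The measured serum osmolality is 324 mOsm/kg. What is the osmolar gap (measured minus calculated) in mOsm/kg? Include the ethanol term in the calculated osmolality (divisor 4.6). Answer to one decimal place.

4.3 mOsm/kg

Calculated osmolality = 2·Na + glucose + BUN/2.8 + ethanol/4.6
= 2·138 + 6 + 10/2.8 + 157/4.6
= 276 + 6 + 3.57 + 34.13
= 319.7 mOsm/kg ≈ 319.7 mOsm/kg
Osmolar gap = measured − calculated = 324 − 319.7 = 4.3 mOsm/kg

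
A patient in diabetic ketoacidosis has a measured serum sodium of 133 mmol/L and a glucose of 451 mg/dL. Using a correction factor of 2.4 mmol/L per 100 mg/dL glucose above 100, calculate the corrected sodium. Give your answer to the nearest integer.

Corrected Na = measured Na + 2.4 · (glucose − 100)/100
= 133 + 2.4 · (451 − 100)/100
= 133 + 8.4
= 141.4 mmol/L

141 mmol/L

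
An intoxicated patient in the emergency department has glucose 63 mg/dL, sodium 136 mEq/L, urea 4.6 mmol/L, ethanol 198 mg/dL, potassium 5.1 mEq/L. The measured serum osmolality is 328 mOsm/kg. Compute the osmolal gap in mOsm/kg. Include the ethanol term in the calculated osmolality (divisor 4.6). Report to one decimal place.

Calculated osmolality = 2·Na + glucose/18 + urea + ethanol/4.6
= 2·136 + 63/18 + 4.6 + 198/4.6
= 272 + 3.50 + 4.60 + 43.04
= 323.14 mOsm/kg ≈ 323.1 mOsm/kg
Osmolar gap = measured − calculated = 328 − 323.1 = 4.9 mOsm/kg

4.9 mOsm/kg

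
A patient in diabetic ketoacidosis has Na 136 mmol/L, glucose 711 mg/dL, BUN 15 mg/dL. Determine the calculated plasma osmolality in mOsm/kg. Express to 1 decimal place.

316.9 mOsm/kg

Calculated osmolality = 2·Na + glucose/18 + BUN/2.8
= 2·136 + 711/18 + 15/2.8
= 272 + 39.50 + 5.36
= 316.86 mOsm/kg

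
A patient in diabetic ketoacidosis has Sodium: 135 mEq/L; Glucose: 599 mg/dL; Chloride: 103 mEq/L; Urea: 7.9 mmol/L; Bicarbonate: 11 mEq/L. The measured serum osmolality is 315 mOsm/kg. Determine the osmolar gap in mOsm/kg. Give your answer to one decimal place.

Calculated osmolality = 2·Na + glucose/18 + urea
= 2·135 + 599/18 + 7.9
= 270 + 33.28 + 7.90
= 311.18 mOsm/kg ≈ 311.2 mOsm/kg
Osmolar gap = measured − calculated = 315 − 311.2 = 3.8 mOsm/kg

3.8 mOsm/kg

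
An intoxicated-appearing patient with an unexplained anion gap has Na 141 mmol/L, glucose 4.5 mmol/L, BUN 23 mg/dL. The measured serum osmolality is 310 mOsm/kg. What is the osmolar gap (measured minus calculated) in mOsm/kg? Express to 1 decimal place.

Calculated osmolality = 2·Na + glucose + BUN/2.8
= 2·141 + 4.5 + 23/2.8
= 282 + 4.50 + 8.21
= 294.71 mOsm/kg ≈ 294.7 mOsm/kg
Osmolar gap = measured − calculated = 310 − 294.7 = 15.3 mOsm/kg

15.3 mOsm/kg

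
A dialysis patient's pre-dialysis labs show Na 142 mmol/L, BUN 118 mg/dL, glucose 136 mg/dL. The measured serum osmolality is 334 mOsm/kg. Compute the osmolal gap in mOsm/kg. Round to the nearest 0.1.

Calculated osmolality = 2·Na + glucose/18 + BUN/2.8
= 2·142 + 136/18 + 118/2.8
= 284 + 7.56 + 42.14
= 333.7 mOsm/kg ≈ 333.7 mOsm/kg
Osmolar gap = measured − calculated = 334 − 333.7 = 0.3 mOsm/kg

0.3 mOsm/kg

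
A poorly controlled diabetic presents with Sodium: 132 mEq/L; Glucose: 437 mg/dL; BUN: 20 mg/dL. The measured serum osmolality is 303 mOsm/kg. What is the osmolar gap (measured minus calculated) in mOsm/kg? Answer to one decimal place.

Calculated osmolality = 2·Na + glucose/18 + BUN/2.8
= 2·132 + 437/18 + 20/2.8
= 264 + 24.28 + 7.14
= 295.42 mOsm/kg ≈ 295.4 mOsm/kg
Osmolar gap = measured − calculated = 303 − 295.4 = 7.6 mOsm/kg

7.6 mOsm/kg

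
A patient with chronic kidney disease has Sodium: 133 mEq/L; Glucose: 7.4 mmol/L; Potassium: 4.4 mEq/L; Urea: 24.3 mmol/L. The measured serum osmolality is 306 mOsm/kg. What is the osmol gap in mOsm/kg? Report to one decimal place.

8.3 mOsm/kg

Calculated osmolality = 2·Na + glucose + urea
= 2·133 + 7.4 + 24.3
= 266 + 7.40 + 24.30
= 297.7 mOsm/kg ≈ 297.7 mOsm/kg
Osmolar gap = measured − calculated = 306 − 297.7 = 8.3 mOsm/kg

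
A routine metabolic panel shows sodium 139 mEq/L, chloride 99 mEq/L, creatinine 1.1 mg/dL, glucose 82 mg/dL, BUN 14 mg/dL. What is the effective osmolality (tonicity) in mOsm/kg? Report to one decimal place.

Effective osmolality excludes urea (freely permeant across cell membranes):
2·Na + glucose/18
= 2·139 + 82/18
= 278 + 4.56
= 282.56 mOsm/kg

282.6 mOsm/kg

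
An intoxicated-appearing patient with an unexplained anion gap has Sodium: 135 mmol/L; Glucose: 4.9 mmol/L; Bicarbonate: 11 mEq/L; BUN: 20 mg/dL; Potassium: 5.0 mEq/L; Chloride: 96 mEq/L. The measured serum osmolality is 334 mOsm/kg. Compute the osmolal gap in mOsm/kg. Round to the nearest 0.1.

Calculated osmolality = 2·Na + glucose + BUN/2.8
= 2·135 + 4.9 + 20/2.8
= 270 + 4.90 + 7.14
= 282.04 mOsm/kg ≈ 282.0 mOsm/kg
Osmolar gap = measured − calculated = 334 − 282.0 = 52.0 mOsm/kg

52.0 mOsm/kg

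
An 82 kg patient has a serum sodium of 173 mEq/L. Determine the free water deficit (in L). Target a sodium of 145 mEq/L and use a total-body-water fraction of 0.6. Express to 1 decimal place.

TBW = 0.6 · 82 = 49.2 L
Free water deficit = TBW · (Na/145 − 1)
= 49.2 · (173/145 − 1)
= 49.2 · 0.1931
= 9.5 L

9.5 L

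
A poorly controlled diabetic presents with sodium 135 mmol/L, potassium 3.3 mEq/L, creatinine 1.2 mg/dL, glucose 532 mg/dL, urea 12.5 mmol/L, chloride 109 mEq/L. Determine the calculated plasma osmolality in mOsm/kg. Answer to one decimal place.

Calculated osmolality = 2·Na + glucose/18 + urea
= 2·135 + 532/18 + 12.5
= 270 + 29.56 + 12.50
= 312.06 mOsm/kg

312.1 mOsm/kg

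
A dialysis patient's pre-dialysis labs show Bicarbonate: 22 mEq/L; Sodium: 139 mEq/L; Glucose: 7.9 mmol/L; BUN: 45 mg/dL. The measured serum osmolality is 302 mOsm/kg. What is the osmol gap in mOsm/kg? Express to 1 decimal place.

0.0 mOsm/kg

Calculated osmolality = 2·Na + glucose + BUN/2.8
= 2·139 + 7.9 + 45/2.8
= 278 + 7.90 + 16.07
= 301.97 mOsm/kg ≈ 302.0 mOsm/kg
Osmolar gap = measured − calculated = 302 − 302.0 = 0.0 mOsm/kg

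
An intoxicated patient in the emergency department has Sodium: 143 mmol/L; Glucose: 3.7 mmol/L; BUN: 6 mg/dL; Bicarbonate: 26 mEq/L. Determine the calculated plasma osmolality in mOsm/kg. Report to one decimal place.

Calculated osmolality = 2·Na + glucose + BUN/2.8
= 2·143 + 3.7 + 6/2.8
= 286 + 3.70 + 2.14
= 291.84 mOsm/kg

291.8 mOsm/kg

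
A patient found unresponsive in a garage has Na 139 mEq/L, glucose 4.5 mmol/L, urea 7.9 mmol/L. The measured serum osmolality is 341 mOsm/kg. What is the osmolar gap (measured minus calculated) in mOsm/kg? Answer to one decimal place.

Calculated osmolality = 2·Na + glucose + urea
= 2·139 + 4.5 + 7.9
= 278 + 4.50 + 7.90
= 290.4 mOsm/kg ≈ 290.4 mOsm/kg
Osmolar gap = measured − calculated = 341 − 290.4 = 50.6 mOsm/kg

50.6 mOsm/kg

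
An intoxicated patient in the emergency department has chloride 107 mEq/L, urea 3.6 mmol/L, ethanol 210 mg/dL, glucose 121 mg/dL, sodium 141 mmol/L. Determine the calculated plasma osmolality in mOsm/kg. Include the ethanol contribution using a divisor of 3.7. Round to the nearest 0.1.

Calculated osmolality = 2·Na + glucose/18 + urea + ethanol/3.7
= 2·141 + 121/18 + 3.6 + 210/3.7
= 282 + 6.72 + 3.60 + 56.76
= 349.08 mOsm/kg

349.1 mOsm/kg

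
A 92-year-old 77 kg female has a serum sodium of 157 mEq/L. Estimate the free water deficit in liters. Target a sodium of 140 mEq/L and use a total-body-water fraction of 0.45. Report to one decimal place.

4.2 L

TBW = 0.45 · 77 = 34.65 L
Free water deficit = TBW · (Na/140 − 1)
= 34.65 · (157/140 − 1)
= 34.65 · 0.1214
= 4.21 L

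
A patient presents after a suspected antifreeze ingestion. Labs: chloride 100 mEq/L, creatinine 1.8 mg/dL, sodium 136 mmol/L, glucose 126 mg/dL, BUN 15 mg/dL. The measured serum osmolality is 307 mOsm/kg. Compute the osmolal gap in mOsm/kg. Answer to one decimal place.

22.6 mOsm/kg

Calculated osmolality = 2·Na + glucose/18 + BUN/2.8
= 2·136 + 126/18 + 15/2.8
= 272 + 7 + 5.36
= 284.36 mOsm/kg ≈ 284.4 mOsm/kg
Osmolar gap = measured − calculated = 307 − 284.4 = 22.6 mOsm/kg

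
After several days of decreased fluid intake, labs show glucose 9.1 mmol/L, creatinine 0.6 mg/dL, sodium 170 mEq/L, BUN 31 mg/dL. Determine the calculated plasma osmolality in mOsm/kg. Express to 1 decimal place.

Calculated osmolality = 2·Na + glucose + BUN/2.8
= 2·170 + 9.1 + 31/2.8
= 340 + 9.10 + 11.07
= 360.17 mOsm/kg

360.2 mOsm/kg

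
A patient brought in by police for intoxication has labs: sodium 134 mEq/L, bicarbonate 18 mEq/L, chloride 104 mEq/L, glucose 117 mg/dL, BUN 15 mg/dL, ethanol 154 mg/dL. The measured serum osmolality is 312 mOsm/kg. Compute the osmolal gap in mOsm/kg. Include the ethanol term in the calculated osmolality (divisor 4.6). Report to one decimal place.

Calculated osmolality = 2·Na + glucose/18 + BUN/2.8 + ethanol/4.6
= 2·134 + 117/18 + 15/2.8 + 154/4.6
= 268 + 6.50 + 5.36 + 33.48
= 313.34 mOsm/kg ≈ 313.3 mOsm/kg
Osmolar gap = measured − calculated = 312 − 313.3 = -1.3 mOsm/kg

-1.3 mOsm/kg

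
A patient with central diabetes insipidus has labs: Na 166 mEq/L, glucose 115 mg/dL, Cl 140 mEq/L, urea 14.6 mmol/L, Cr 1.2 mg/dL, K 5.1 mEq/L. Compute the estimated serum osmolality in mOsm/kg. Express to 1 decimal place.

Calculated osmolality = 2·Na + glucose/18 + urea
= 2·166 + 115/18 + 14.6
= 332 + 6.39 + 14.60
= 352.99 mOsm/kg

353.0 mOsm/kg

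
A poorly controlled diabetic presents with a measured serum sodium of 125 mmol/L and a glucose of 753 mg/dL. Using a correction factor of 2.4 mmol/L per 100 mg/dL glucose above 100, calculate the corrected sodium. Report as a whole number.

141 mmol/L

Corrected Na = measured Na + 2.4 · (glucose − 100)/100
= 125 + 2.4 · (753 − 100)/100
= 125 + 15.7
= 140.7 mmol/L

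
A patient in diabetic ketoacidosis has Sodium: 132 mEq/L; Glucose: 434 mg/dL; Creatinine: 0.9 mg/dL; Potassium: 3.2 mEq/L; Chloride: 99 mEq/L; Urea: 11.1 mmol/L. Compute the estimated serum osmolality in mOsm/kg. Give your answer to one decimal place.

299.2 mOsm/kg

Calculated osmolality = 2·Na + glucose/18 + urea
= 2·132 + 434/18 + 11.1
= 264 + 24.11 + 11.10
= 299.21 mOsm/kg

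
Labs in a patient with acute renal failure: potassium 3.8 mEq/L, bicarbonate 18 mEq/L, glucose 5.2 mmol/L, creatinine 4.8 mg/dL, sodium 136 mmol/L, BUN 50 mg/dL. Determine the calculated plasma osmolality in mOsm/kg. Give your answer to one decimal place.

Calculated osmolality = 2·Na + glucose + BUN/2.8
= 2·136 + 5.2 + 50/2.8
= 272 + 5.20 + 17.86
= 295.06 mOsm/kg

295.1 mOsm/kg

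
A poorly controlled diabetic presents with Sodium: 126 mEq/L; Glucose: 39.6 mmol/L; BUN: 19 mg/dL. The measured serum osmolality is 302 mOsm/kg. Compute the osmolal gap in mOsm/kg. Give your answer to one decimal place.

Calculated osmolality = 2·Na + glucose + BUN/2.8
= 2·126 + 39.6 + 19/2.8
= 252 + 39.60 + 6.79
= 298.39 mOsm/kg ≈ 298.4 mOsm/kg
Osmolar gap = measured − calculated = 302 − 298.4 = 3.6 mOsm/kg

3.6 mOsm/kg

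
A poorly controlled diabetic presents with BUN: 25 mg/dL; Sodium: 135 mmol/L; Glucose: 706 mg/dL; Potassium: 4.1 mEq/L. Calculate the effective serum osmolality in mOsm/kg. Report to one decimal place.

Effective osmolality excludes urea (freely permeant across cell membranes):
2·Na + glucose/18
= 2·135 + 706/18
= 270 + 39.22
= 309.22 mOsm/kg

309.2 mOsm/kg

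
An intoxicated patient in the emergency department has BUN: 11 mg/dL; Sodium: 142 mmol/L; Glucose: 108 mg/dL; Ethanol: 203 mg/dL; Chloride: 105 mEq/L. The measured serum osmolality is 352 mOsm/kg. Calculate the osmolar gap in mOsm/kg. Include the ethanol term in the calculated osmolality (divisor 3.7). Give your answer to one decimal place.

Calculated osmolality = 2·Na + glucose/18 + BUN/2.8 + ethanol/3.7
= 2·142 + 108/18 + 11/2.8 + 203/3.7
= 284 + 6 + 3.93 + 54.86
= 348.79 mOsm/kg ≈ 348.8 mOsm/kg
Osmolar gap = measured − calculated = 352 − 348.8 = 3.2 mOsm/kg

3.2 mOsm/kg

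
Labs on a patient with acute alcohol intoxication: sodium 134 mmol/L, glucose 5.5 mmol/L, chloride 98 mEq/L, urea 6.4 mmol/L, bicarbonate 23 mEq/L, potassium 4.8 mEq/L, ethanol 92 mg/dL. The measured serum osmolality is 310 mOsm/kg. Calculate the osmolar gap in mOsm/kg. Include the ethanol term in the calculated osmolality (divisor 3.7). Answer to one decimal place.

Calculated osmolality = 2·Na + glucose + urea + ethanol/3.7
= 2·134 + 5.5 + 6.4 + 92/3.7
= 268 + 5.50 + 6.40 + 24.86
= 304.76 mOsm/kg ≈ 304.8 mOsm/kg
Osmolar gap = measured − calculated = 310 − 304.8 = 5.2 mOsm/kg

5.2 mOsm/kg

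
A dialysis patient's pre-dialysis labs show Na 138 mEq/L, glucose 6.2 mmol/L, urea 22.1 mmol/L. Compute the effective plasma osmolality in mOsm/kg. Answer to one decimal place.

282.2 mOsm/kg

Effective osmolality excludes urea (freely permeant across cell membranes):
2·Na + glucose
= 2·138 + 6.2
= 276 + 6.2
= 282.2 mOsm/kg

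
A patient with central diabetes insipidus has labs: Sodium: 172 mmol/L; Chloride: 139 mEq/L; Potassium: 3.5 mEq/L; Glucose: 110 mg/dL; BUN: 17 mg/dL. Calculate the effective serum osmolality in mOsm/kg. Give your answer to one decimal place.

350.1 mOsm/kg

Effective osmolality excludes urea (freely permeant across cell membranes):
2·Na + glucose/18
= 2·172 + 110/18
= 344 + 6.11
= 350.11 mOsm/kg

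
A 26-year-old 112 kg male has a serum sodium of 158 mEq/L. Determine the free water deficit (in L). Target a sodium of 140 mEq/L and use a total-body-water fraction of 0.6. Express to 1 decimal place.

8.6 L

TBW = 0.6 · 112 = 67.2 L
Free water deficit = TBW · (Na/140 − 1)
= 67.2 · (158/140 − 1)
= 67.2 · 0.1286
= 8.64 L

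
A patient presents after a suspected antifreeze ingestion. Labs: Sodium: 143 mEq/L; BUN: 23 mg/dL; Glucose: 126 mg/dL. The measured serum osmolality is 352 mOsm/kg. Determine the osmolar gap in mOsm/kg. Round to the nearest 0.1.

Calculated osmolality = 2·Na + glucose/18 + BUN/2.8
= 2·143 + 126/18 + 23/2.8
= 286 + 7 + 8.21
= 301.21 mOsm/kg ≈ 301.2 mOsm/kg
Osmolar gap = measured − calculated = 352 − 301.2 = 50.8 mOsm/kg

50.8 mOsm/kg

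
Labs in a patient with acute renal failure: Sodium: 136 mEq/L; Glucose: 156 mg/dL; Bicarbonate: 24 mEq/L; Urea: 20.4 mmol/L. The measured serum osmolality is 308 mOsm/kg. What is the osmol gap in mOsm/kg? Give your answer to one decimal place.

6.9 mOsm/kg

Calculated osmolality = 2·Na + glucose/18 + urea
= 2·136 + 156/18 + 20.4
= 272 + 8.67 + 20.40
= 301.07 mOsm/kg ≈ 301.1 mOsm/kg
Osmolar gap = measured − calculated = 308 − 301.1 = 6.9 mOsm/kg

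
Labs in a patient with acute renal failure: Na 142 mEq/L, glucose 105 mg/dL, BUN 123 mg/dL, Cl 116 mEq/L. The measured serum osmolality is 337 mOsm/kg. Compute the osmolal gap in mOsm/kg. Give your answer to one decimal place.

3.2 mOsm/kg

Calculated osmolality = 2·Na + glucose/18 + BUN/2.8
= 2·142 + 105/18 + 123/2.8
= 284 + 5.83 + 43.93
= 333.76 mOsm/kg ≈ 333.8 mOsm/kg
Osmolar gap = measured − calculated = 337 − 333.8 = 3.2 mOsm/kg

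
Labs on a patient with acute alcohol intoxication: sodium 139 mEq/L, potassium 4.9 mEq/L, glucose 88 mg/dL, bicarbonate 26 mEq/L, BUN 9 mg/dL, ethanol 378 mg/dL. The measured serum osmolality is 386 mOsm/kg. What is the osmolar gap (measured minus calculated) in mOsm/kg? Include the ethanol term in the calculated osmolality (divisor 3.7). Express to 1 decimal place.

Calculated osmolality = 2·Na + glucose/18 + BUN/2.8 + ethanol/3.7
= 2·139 + 88/18 + 9/2.8 + 378/3.7
= 278 + 4.89 + 3.21 + 102.16
= 388.26 mOsm/kg ≈ 388.3 mOsm/kg
Osmolar gap = measured − calculated = 386 − 388.3 = -2.3 mOsm/kg

-2.3 mOsm/kg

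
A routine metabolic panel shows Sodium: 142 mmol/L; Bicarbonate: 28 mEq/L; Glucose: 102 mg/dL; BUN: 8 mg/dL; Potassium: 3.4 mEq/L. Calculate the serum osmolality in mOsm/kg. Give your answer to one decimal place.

292.5 mOsm/kg

Calculated osmolality = 2·Na + glucose/18 + BUN/2.8
= 2·142 + 102/18 + 8/2.8
= 284 + 5.67 + 2.86
= 292.53 mOsm/kg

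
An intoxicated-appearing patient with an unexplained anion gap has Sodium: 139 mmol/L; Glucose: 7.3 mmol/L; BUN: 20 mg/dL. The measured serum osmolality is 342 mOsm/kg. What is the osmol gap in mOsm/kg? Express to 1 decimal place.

49.6 mOsm/kg

Calculated osmolality = 2·Na + glucose + BUN/2.8
= 2·139 + 7.3 + 20/2.8
= 278 + 7.30 + 7.14
= 292.44 mOsm/kg ≈ 292.4 mOsm/kg
Osmolar gap = measured − calculated = 342 − 292.4 = 49.6 mOsm/kg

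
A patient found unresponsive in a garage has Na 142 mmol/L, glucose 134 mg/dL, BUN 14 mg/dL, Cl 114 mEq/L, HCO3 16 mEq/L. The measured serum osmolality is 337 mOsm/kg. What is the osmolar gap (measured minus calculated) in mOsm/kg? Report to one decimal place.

Calculated osmolality = 2·Na + glucose/18 + BUN/2.8
= 2·142 + 134/18 + 14/2.8
= 284 + 7.44 + 5
= 296.44 mOsm/kg ≈ 296.4 mOsm/kg
Osmolar gap = measured − calculated = 337 − 296.4 = 40.6 mOsm/kg

40.6 mOsm/kg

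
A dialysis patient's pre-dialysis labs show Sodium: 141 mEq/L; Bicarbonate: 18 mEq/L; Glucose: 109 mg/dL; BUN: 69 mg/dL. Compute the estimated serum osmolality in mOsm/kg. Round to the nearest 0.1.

Calculated osmolality = 2·Na + glucose/18 + BUN/2.8
= 2·141 + 109/18 + 69/2.8
= 282 + 6.06 + 24.64
= 312.7 mOsm/kg

312.7 mOsm/kg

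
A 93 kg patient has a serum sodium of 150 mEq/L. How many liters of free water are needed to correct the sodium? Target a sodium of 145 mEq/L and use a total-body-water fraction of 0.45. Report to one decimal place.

1.4 L

TBW = 0.45 · 93 = 41.85 L
Free water deficit = TBW · (Na/145 − 1)
= 41.85 · (150/145 − 1)
= 41.85 · 0.0345
= 1.44 L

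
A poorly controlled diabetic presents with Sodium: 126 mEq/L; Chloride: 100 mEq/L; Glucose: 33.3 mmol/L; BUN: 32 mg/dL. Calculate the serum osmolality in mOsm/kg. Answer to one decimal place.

Calculated osmolality = 2·Na + glucose + BUN/2.8
= 2·126 + 33.3 + 32/2.8
= 252 + 33.30 + 11.43
= 296.73 mOsm/kg

296.7 mOsm/kg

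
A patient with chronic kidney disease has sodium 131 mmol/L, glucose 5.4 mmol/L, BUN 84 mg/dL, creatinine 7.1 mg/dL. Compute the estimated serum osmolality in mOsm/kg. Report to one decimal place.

Calculated osmolality = 2·Na + glucose + BUN/2.8
= 2·131 + 5.4 + 84/2.8
= 262 + 5.40 + 30
= 297.4 mOsm/kg

297.4 mOsm/kg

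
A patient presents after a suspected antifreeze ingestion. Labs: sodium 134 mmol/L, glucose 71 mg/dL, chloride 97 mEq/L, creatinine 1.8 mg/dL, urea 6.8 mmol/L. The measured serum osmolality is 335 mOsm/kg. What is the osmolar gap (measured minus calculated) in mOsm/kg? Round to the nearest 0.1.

56.3 mOsm/kg

Calculated osmolality = 2·Na + glucose/18 + urea
= 2·134 + 71/18 + 6.8
= 268 + 3.94 + 6.80
= 278.74 mOsm/kg ≈ 278.7 mOsm/kg
Osmolar gap = measured − calculated = 335 − 278.7 = 56.3 mOsm/kg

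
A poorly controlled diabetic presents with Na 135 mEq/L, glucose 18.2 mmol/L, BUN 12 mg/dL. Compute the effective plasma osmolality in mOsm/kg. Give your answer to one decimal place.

288.2 mOsm/kg

Effective osmolality excludes urea (freely permeant across cell membranes):
2·Na + glucose
= 2·135 + 18.2
= 270 + 18.2
= 288.2 mOsm/kg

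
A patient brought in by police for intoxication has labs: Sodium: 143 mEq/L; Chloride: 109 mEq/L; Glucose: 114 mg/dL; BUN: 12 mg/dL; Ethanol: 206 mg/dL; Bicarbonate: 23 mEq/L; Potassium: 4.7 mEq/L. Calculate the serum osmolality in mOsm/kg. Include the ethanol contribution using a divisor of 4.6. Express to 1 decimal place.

341.4 mOsm/kg

Calculated osmolality = 2·Na + glucose/18 + BUN/2.8 + ethanol/4.6
= 2·143 + 114/18 + 12/2.8 + 206/4.6
= 286 + 6.33 + 4.29 + 44.78
= 341.4 mOsm/kg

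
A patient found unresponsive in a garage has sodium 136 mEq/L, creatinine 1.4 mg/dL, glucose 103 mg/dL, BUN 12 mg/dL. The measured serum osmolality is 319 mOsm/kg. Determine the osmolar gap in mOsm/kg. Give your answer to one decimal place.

37.0 mOsm/kg

Calculated osmolality = 2·Na + glucose/18 + BUN/2.8
= 2·136 + 103/18 + 12/2.8
= 272 + 5.72 + 4.29
= 282.01 mOsm/kg ≈ 282.0 mOsm/kg
Osmolar gap = measured − calculated = 319 − 282.0 = 37.0 mOsm/kg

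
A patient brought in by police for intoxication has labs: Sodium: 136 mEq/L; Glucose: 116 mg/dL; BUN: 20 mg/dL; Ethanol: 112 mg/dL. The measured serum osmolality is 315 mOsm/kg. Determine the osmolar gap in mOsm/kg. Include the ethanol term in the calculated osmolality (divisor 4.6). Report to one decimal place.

Calculated osmolality = 2·Na + glucose/18 + BUN/2.8 + ethanol/4.6
= 2·136 + 116/18 + 20/2.8 + 112/4.6
= 272 + 6.44 + 7.14 + 24.35
= 309.93 mOsm/kg ≈ 309.9 mOsm/kg
Osmolar gap = measured − calculated = 315 − 309.9 = 5.1 mOsm/kg

5.1 mOsm/kg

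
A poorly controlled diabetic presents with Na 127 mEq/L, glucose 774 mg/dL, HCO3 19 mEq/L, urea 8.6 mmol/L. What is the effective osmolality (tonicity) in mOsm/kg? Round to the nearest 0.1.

297.0 mOsm/kg

Effective osmolality excludes urea (freely permeant across cell membranes):
2·Na + glucose/18
= 2·127 + 774/18
= 254 + 43
= 297 mOsm/kg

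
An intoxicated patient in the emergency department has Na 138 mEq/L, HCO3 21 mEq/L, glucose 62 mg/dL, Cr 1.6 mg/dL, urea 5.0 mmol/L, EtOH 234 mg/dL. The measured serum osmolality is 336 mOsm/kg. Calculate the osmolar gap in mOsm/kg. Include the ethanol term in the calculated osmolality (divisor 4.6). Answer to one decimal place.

0.7 mOsm/kg

Calculated osmolality = 2·Na + glucose/18 + urea + ethanol/4.6
= 2·138 + 62/18 + 5 + 234/4.6
= 276 + 3.44 + 5 + 50.87
= 335.31 mOsm/kg ≈ 335.3 mOsm/kg
Osmolar gap = measured − calculated = 336 − 335.3 = 0.7 mOsm/kg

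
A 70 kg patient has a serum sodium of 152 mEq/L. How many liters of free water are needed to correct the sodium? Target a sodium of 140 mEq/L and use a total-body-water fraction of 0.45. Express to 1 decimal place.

TBW = 0.45 · 70 = 31.5 L
Free water deficit = TBW · (Na/140 − 1)
= 31.5 · (152/140 − 1)
= 31.5 · 0.0857
= 2.7 L

2.7 L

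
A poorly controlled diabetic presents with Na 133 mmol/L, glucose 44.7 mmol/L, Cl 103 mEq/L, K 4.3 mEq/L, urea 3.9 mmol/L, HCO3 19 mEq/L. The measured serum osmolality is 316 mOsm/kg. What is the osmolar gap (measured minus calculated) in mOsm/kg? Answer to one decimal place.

1.4 mOsm/kg

Calculated osmolality = 2·Na + glucose + urea
= 2·133 + 44.7 + 3.9
= 266 + 44.70 + 3.90
= 314.6 mOsm/kg ≈ 314.6 mOsm/kg
Osmolar gap = measured − calculated = 316 − 314.6 = 1.4 mOsm/kg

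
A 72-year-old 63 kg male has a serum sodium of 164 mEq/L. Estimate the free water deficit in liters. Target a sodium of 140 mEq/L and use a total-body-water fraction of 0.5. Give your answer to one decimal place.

5.4 L

TBW = 0.5 · 63 = 31.5 L
Free water deficit = TBW · (Na/140 − 1)
= 31.5 · (164/140 − 1)
= 31.5 · 0.1714
= 5.4 L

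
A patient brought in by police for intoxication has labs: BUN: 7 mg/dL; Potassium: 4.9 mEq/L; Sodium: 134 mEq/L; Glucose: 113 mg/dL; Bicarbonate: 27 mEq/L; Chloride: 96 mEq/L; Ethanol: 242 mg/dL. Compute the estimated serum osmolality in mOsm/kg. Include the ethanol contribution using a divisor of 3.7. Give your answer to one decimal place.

342.2 mOsm/kg

Calculated osmolality = 2·Na + glucose/18 + BUN/2.8 + ethanol/3.7
= 2·134 + 113/18 + 7/2.8 + 242/3.7
= 268 + 6.28 + 2.50 + 65.41
= 342.19 mOsm/kg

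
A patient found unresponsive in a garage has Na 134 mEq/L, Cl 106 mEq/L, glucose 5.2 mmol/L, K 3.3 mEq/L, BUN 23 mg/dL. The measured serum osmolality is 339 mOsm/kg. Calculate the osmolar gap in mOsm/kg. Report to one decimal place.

57.6 mOsm/kg

Calculated osmolality = 2·Na + glucose + BUN/2.8
= 2·134 + 5.2 + 23/2.8
= 268 + 5.20 + 8.21
= 281.41 mOsm/kg ≈ 281.4 mOsm/kg
Osmolar gap = measured − calculated = 339 − 281.4 = 57.6 mOsm/kg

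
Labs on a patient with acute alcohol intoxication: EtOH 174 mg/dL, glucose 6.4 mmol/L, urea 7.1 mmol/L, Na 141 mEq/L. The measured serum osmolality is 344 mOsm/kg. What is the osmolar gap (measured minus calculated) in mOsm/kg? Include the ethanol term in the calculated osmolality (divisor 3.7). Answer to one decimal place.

1.5 mOsm/kg

Calculated osmolality = 2·Na + glucose + urea + ethanol/3.7
= 2·141 + 6.4 + 7.1 + 174/3.7
= 282 + 6.40 + 7.10 + 47.03
= 342.53 mOsm/kg ≈ 342.5 mOsm/kg
Osmolar gap = measured − calculated = 344 − 342.5 = 1.5 mOsm/kg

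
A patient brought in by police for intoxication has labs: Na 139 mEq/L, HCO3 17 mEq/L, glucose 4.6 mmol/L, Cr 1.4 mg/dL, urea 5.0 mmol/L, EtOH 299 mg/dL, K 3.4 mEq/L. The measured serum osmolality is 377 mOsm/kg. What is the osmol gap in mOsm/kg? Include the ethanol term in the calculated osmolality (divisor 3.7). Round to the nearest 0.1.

8.6 mOsm/kg

Calculated osmolality = 2·Na + glucose + urea + ethanol/3.7
= 2·139 + 4.6 + 5 + 299/3.7
= 278 + 4.60 + 5 + 80.81
= 368.41 mOsm/kg ≈ 368.4 mOsm/kg
Osmolar gap = measured − calculated = 377 − 368.4 = 8.6 mOsm/kg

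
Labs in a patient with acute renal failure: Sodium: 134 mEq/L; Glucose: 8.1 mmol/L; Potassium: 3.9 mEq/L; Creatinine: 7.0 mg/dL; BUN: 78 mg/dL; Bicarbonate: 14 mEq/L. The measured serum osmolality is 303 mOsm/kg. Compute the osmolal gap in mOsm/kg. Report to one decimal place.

Calculated osmolality = 2·Na + glucose + BUN/2.8
= 2·134 + 8.1 + 78/2.8
= 268 + 8.10 + 27.86
= 303.96 mOsm/kg ≈ 304.0 mOsm/kg
Osmolar gap = measured − calculated = 303 − 304.0 = -1.0 mOsm/kg

-1.0 mOsm/kg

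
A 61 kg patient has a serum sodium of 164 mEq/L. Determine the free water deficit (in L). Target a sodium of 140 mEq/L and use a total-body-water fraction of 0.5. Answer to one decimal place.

TBW = 0.5 · 61 = 30.5 L
Free water deficit = TBW · (Na/140 − 1)
= 30.5 · (164/140 − 1)
= 30.5 · 0.1714
= 5.23 L

5.2 L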